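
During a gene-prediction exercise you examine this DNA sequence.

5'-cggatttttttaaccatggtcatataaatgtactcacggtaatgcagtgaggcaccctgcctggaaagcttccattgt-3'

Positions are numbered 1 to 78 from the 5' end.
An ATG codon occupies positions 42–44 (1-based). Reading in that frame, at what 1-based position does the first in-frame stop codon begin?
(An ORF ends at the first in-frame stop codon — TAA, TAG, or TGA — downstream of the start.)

48

Codons from position 42: ATG (42–44), CAG (45–47), TGA (48–50).
TGA is a stop codon; it begins at position 48.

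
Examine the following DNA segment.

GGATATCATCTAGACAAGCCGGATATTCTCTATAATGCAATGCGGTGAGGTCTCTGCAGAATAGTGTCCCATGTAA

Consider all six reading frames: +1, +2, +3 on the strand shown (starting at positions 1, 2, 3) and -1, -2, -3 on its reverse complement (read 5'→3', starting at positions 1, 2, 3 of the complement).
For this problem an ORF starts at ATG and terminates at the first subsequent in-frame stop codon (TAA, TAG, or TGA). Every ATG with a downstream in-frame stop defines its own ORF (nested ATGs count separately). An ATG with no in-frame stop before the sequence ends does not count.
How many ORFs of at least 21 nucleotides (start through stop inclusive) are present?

2

Reverse complement (5'→3'): TTACATGGGACACTATTCTGCAGAGACCTCACCGCATTGCATTATAGAGAATATCCGGCTTGTCTAGATGATATCC
Frame +1: GGA TAT CAT CTA GAC AAG CCG GAT ATT CTC TAT AAT GCA ATG CGG TGA GGT CTC TGC AGA ATA GTG TCC CAT GTA — ATG at 40, stop TGA at 46 → 9 nt.
Frame +2: GAT ATC ATC TAG ACA AGC CGG ATA TTC TCT ATA ATG CAA TGC GGT GAG GTC TCT GCA GAA TAG TGT CCC ATG TAA — ATG at 35, stop TAG at 62 → 30 nt; ATG at 71, stop TAA at 74 → 6 nt.
Frame +3: ATA TCA TCT AGA CAA GCC GGA TAT TCT CTA TAA TGC AAT GCG GTG AGG TCT CTG CAG AAT AGT GTC CCA TGT — no ATG→stop ORF.
Frame -1: TTA CAT GGG ACA CTA TTC TGC AGA GAC CTC ACC GCA TTG CAT TAT AGA GAA TAT CCG GCT TGT CTA GAT GAT ATC — no ATG→stop ORF.
Frame -2: TAC ATG GGA CAC TAT TCT GCA GAG ACC TCA CCG CAT TGC ATT ATA GAG AAT ATC CGG CTT GTC TAG ATG ATA TCC — ATG at 5, stop TAG at 65 → 63 nt.
Frame -3: ACA TGG GAC ACT ATT CTG CAG AGA CCT CAC CGC ATT GCA TTA TAG AGA ATA TCC GGC TTG TCT AGA TGA TAT — no ATG→stop ORF.
ORFs ≥ 21 nucleotides: frame +2 35–64 (30 nucleotides), frame -2 5–67 (63 nucleotides). Count = 2.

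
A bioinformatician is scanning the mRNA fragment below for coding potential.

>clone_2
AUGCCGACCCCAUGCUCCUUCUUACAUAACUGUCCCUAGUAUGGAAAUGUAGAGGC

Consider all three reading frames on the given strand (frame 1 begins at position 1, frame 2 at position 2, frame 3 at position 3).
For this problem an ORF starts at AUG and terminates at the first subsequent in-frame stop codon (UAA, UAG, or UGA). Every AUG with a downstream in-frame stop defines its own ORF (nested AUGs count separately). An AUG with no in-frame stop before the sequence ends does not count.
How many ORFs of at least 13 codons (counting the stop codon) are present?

Frame 1: AUG CCG ACC CCA UGC UCC UUC UUA CAU AAC UGU CCC UAG UAU GGA AAU GUA GAG — AUG at 1, stop UAG at 37 → 39 nt.
Frame 2: UGC CGA CCC CAU GCU CCU UCU UAC AUA ACU GUC CCU AGU AUG GAA AUG UAG AGG — AUG at 41, stop UAG at 50 → 12 nt; AUG at 47, stop UAG at 50 → 6 nt.
Frame 3: GCC GAC CCC AUG CUC CUU CUU ACA UAA CUG UCC CUA GUA UGG AAA UGU AGA GGC — AUG at 12, stop UAA at 27 → 18 nt.
ORFs ≥ 13 codons: frame 1 1–39 (13 codons). Count = 1.

1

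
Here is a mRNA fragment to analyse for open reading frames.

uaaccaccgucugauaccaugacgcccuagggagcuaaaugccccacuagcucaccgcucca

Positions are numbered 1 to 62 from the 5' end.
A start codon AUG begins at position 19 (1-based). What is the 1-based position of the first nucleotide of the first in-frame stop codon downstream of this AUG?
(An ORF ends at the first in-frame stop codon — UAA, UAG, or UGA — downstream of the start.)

28

Codons from position 19: AUG (19–21), ACG (22–24), CCC (25–27), UAG (28–30).
UAG is a stop codon; it begins at position 28.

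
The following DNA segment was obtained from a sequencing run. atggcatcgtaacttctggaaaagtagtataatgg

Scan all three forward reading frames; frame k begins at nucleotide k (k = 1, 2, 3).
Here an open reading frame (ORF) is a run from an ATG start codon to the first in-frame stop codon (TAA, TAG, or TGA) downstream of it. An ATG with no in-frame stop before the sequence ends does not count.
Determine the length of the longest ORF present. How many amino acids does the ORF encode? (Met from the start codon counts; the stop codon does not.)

Frame 1: ATG GCA TCG TAA CTT CTG GAA AAG TAG TAT AAT — ATG at 1, stop TAA at 10 → 12 nt.
Frame 2: TGG CAT CGT AAC TTC TGG AAA AGT AGT ATA ATG — no ATG→stop ORF.
Frame 3: GGC ATC GTA ACT TCT GGA AAA GTA GTA TAA TGG — no ATG→stop ORF.
Longest: frame 1, positions 1–12, 12 nt = 4 codons = 3 aa. → 3 amino acids.

3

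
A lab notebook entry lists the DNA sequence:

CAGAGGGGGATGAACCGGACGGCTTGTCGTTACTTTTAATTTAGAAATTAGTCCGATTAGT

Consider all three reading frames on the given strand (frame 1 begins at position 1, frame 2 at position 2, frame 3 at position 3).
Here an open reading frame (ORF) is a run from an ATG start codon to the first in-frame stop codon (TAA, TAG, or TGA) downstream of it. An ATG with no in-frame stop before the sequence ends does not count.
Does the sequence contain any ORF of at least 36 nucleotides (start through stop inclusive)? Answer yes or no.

no

Frame 1: CAG AGG GGG ATG AAC CGG ACG GCT TGT CGT TAC TTT TAA TTT AGA AAT TAG TCC GAT TAG — ATG at 10, stop TAA at 37 → 30 nt.
Frame 2: AGA GGG GGA TGA ACC GGA CGG CTT GTC GTT ACT TTT AAT TTA GAA ATT AGT CCG ATT AGT — no ATG→stop ORF.
Frame 3: GAG GGG GAT GAA CCG GAC GGC TTG TCG TTA CTT TTA ATT TAG AAA TTA GTC CGA TTA — no ATG→stop ORF.
Largest ORF found is 30 nucleotides < 36, so no.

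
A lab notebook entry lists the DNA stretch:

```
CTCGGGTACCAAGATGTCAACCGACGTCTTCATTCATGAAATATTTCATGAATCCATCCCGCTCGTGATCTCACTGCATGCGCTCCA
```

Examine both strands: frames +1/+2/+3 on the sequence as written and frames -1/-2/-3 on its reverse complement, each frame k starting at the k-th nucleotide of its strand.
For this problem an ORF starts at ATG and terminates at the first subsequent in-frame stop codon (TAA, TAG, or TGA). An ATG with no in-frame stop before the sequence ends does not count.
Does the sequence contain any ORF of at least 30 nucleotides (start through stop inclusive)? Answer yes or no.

Reverse complement (5'→3'): TGGAGCGCATGCAGTGAGATCACGAGCGGGATGGATTCATGAAATATTTCATGAATGAAGACGTCGGTTGACATCTTGGTACCCGAG
Frame +1: CTC GGG TAC CAA GAT GTC AAC CGA CGT CTT CAT TCA TGA AAT ATT TCA TGA ATC CAT CCC GCT CGT GAT CTC ACT GCA TGC GCT CCA — no ATG→stop ORF.
Frame +2: TCG GGT ACC AAG ATG TCA ACC GAC GTC TTC ATT CAT GAA ATA TTT CAT GAA TCC ATC CCG CTC GTG ATC TCA CTG CAT GCG CTC — no ATG→stop ORF.
Frame +3: CGG GTA CCA AGA TGT CAA CCG ACG TCT TCA TTC ATG AAA TAT TTC ATG AAT CCA TCC CGC TCG TGA TCT CAC TGC ATG CGC TCC — ATG at 36, stop TGA at 66 → 33 nt; ATG at 48, stop TGA at 66 → 21 nt.
Frame -1: TGG AGC GCA TGC AGT GAG ATC ACG AGC GGG ATG GAT TCA TGA AAT ATT TCA TGA ATG AAG ACG TCG GTT GAC ATC TTG GTA CCC GAG — ATG at 31, stop TGA at 40 → 12 nt.
Frame -2: GGA GCG CAT GCA GTG AGA TCA CGA GCG GGA TGG ATT CAT GAA ATA TTT CAT GAA TGA AGA CGT CGG TTG ACA TCT TGG TAC CCG — no ATG→stop ORF.
Frame -3: GAG CGC ATG CAG TGA GAT CAC GAG CGG GAT GGA TTC ATG AAA TAT TTC ATG AAT GAA GAC GTC GGT TGA CAT CTT GGT ACC CGA — ATG at 9, stop TGA at 15 → 9 nt; ATG at 39, stop TGA at 69 → 33 nt; ATG at 51, stop TGA at 69 → 21 nt.
Frame +3 has an ORF of 33 nucleotides (positions 36–68) ≥ 30, so yes.

yes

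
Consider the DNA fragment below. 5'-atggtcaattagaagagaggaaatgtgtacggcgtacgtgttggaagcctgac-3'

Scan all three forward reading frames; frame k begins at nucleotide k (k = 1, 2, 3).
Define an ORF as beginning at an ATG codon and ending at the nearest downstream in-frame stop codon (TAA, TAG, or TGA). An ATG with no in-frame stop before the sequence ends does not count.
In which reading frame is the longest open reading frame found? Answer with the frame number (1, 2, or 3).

Frame 1: ATG GTC AAT TAG AAG AGA GGA AAT GTG TAC GGC GTA CGT GTT GGA AGC CTG — ATG at 1, stop TAG at 10 → 12 nt.
Frame 2: TGG TCA ATT AGA AGA GAG GAA ATG TGT ACG GCG TAC GTG TTG GAA GCC TGA — ATG at 23, stop TGA at 50 → 30 nt.
Frame 3: GGT CAA TTA GAA GAG AGG AAA TGT GTA CGG CGT ACG TGT TGG AAG CCT GAC — no ATG→stop ORF.
Longest ORF is 30 nt in frame 2 (positions 23–52).

2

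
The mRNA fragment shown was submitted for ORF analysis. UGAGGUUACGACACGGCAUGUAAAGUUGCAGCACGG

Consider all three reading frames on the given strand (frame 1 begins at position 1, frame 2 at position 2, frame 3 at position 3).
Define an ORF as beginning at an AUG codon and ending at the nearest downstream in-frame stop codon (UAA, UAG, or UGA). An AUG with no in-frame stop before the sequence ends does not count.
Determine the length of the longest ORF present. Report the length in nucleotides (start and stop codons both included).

Frame 1: UGA GGU UAC GAC ACG GCA UGU AAA GUU GCA GCA CGG — no AUG→stop ORF.
Frame 2: GAG GUU ACG ACA CGG CAU GUA AAG UUG CAG CAC — no AUG→stop ORF.
Frame 3: AGG UUA CGA CAC GGC AUG UAA AGU UGC AGC ACG — AUG at 18, stop UAA at 21 → 6 nt.
Longest: frame 3, positions 18–23, 6 nt = 2 codons = 1 aa. → 6 nucleotides.

6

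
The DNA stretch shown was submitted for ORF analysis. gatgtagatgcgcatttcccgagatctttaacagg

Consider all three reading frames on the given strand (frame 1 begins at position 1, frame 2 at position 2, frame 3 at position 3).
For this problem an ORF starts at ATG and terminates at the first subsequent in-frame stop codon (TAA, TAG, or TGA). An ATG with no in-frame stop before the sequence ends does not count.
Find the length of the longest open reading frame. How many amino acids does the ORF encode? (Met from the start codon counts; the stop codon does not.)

7

Frame 1: GAT GTA GAT GCG CAT TTC CCG AGA TCT TTA ACA — no ATG→stop ORF.
Frame 2: ATG TAG ATG CGC ATT TCC CGA GAT CTT TAA CAG — ATG at 2, stop TAG at 5 → 6 nt; ATG at 8, stop TAA at 29 → 24 nt.
Frame 3: TGT AGA TGC GCA TTT CCC GAG ATC TTT AAC AGG — no ATG→stop ORF.
Longest: frame 2, positions 8–31, 24 nt = 8 codons = 7 aa. → 7 amino acids.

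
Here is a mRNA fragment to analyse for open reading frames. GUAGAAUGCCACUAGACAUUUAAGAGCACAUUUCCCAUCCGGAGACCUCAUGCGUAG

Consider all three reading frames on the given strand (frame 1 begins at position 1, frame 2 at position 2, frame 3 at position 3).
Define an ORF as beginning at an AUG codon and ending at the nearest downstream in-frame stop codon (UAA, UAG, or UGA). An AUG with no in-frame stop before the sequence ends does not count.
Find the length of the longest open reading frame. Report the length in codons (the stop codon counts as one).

6

Frame 1: GUA GAA UGC CAC UAG ACA UUU AAG AGC ACA UUU CCC AUC CGG AGA CCU CAU GCG UAG — no AUG→stop ORF.
Frame 2: UAG AAU GCC ACU AGA CAU UUA AGA GCA CAU UUC CCA UCC GGA GAC CUC AUG CGU — no AUG→stop ORF.
Frame 3: AGA AUG CCA CUA GAC AUU UAA GAG CAC AUU UCC CAU CCG GAG ACC UCA UGC GUA — AUG at 6, stop UAA at 21 → 18 nt.
Longest: frame 3, positions 6–23, 18 nt = 6 codons = 5 aa. → 6 codons.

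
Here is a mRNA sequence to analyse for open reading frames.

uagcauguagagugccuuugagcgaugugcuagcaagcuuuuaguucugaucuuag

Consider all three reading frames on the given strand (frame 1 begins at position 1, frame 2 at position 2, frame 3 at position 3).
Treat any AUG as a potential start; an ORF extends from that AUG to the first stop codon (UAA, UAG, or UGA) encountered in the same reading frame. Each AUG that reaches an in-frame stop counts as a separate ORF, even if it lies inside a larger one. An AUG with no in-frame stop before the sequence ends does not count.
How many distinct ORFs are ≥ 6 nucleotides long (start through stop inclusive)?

Frame 1: UAG CAU GUA GAG UGC CUU UGA GCG AUG UGC UAG CAA GCU UUU AGU UCU GAU CUU — AUG at 25, stop UAG at 31 → 9 nt.
Frame 2: AGC AUG UAG AGU GCC UUU GAG CGA UGU GCU AGC AAG CUU UUA GUU CUG AUC UUA — AUG at 5, stop UAG at 8 → 6 nt.
Frame 3: GCA UGU AGA GUG CCU UUG AGC GAU GUG CUA GCA AGC UUU UAG UUC UGA UCU UAG — no AUG→stop ORF.
ORFs ≥ 6 nucleotides: frame 1 25–33 (9 nucleotides), frame 2 5–10 (6 nucleotides). Count = 2.

2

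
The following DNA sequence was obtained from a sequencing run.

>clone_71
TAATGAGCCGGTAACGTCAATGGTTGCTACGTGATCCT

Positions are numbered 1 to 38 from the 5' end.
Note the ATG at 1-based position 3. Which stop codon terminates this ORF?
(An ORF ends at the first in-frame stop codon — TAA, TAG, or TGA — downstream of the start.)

TAA

Codons from position 3: ATG (3–5), AGC (6–8), CGG (9–11), TAA (12–14).
The first in-frame stop codon is TAA.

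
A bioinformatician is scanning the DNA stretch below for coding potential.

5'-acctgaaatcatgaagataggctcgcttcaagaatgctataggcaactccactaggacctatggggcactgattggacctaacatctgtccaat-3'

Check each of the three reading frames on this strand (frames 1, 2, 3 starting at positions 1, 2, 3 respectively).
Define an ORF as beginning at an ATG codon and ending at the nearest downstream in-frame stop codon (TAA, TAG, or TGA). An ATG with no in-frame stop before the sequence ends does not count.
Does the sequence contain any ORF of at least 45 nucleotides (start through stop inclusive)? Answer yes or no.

Frame 1: ACC TGA AAT CAT GAA GAT AGG CTC GCT TCA AGA ATG CTA TAG GCA ACT CCA CTA GGA CCT ATG GGG CAC TGA TTG GAC CTA ACA TCT GTC CAA — ATG at 34, stop TAG at 40 → 9 nt; ATG at 61, stop TGA at 70 → 12 nt.
Frame 2: CCT GAA ATC ATG AAG ATA GGC TCG CTT CAA GAA TGC TAT AGG CAA CTC CAC TAG GAC CTA TGG GGC ACT GAT TGG ACC TAA CAT CTG TCC AAT — ATG at 11, stop TAG at 53 → 45 nt.
Frame 3: CTG AAA TCA TGA AGA TAG GCT CGC TTC AAG AAT GCT ATA GGC AAC TCC ACT AGG ACC TAT GGG GCA CTG ATT GGA CCT AAC ATC TGT CCA — no ATG→stop ORF.
Frame 2 has an ORF of 45 nucleotides (positions 11–55) ≥ 45, so yes.

yes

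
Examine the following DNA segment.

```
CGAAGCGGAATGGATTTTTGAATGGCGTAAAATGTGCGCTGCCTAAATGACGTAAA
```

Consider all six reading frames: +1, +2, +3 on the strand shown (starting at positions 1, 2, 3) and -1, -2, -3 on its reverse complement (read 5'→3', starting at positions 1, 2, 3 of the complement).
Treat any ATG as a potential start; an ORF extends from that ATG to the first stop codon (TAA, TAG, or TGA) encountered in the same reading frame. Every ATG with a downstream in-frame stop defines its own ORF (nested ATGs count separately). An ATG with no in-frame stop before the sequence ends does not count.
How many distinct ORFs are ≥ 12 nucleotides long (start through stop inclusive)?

Reverse complement (5'→3'): TTTACGTCATTTAGGCAGCGCACATTTTACGCCATTCAAAAATCCATTCCGCTTCG
Frame +1: CGA AGC GGA ATG GAT TTT TGA ATG GCG TAA AAT GTG CGC TGC CTA AAT GAC GTA — ATG at 10, stop TGA at 19 → 12 nt; ATG at 22, stop TAA at 28 → 9 nt.
Frame +2: GAA GCG GAA TGG ATT TTT GAA TGG CGT AAA ATG TGC GCT GCC TAA ATG ACG TAA — ATG at 32, stop TAA at 44 → 15 nt; ATG at 47, stop TAA at 53 → 9 nt.
Frame +3: AAG CGG AAT GGA TTT TTG AAT GGC GTA AAA TGT GCG CTG CCT AAA TGA CGT AAA — no ATG→stop ORF.
Frame -1: TTT ACG TCA TTT AGG CAG CGC ACA TTT TAC GCC ATT CAA AAA TCC ATT CCG CTT — no ATG→stop ORF.
Frame -2: TTA CGT CAT TTA GGC AGC GCA CAT TTT ACG CCA TTC AAA AAT CCA TTC CGC TTC — no ATG→stop ORF.
Frame -3: TAC GTC ATT TAG GCA GCG CAC ATT TTA CGC CAT TCA AAA ATC CAT TCC GCT TCG — no ATG→stop ORF.
ORFs ≥ 12 nucleotides: frame +1 10–21 (12 nucleotides), frame +2 32–46 (15 nucleotides). Count = 2.

2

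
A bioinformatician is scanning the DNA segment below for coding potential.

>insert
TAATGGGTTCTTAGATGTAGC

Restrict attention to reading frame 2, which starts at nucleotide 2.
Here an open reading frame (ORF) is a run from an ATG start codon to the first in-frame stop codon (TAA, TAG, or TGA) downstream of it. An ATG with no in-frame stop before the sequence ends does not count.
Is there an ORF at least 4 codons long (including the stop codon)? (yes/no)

no

Frame 2: AAT GGG TTC TTA GAT GTA — no ATG→stop ORF.
Largest ORF found is 0 codons < 4, so no.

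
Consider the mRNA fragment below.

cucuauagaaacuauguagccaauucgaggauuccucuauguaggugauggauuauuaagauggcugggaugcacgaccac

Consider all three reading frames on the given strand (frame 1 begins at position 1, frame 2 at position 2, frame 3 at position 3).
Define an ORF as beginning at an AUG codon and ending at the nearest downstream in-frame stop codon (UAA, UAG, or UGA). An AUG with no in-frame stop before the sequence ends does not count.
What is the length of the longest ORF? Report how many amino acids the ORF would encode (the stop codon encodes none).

3

Frame 1: CUC UAU AGA AAC UAU GUA GCC AAU UCG AGG AUU CCU CUA UGU AGG UGA UGG AUU AUU AAG AUG GCU GGG AUG CAC GAC CAC — no AUG→stop ORF.
Frame 2: UCU AUA GAA ACU AUG UAG CCA AUU CGA GGA UUC CUC UAU GUA GGU GAU GGA UUA UUA AGA UGG CUG GGA UGC ACG ACC — AUG at 14, stop UAG at 17 → 6 nt.
Frame 3: CUA UAG AAA CUA UGU AGC CAA UUC GAG GAU UCC UCU AUG UAG GUG AUG GAU UAU UAA GAU GGC UGG GAU GCA CGA CCA — AUG at 39, stop UAG at 42 → 6 nt; AUG at 48, stop UAA at 57 → 12 nt.
Longest: frame 3, positions 48–59, 12 nt = 4 codons = 3 aa. → 3 amino acids.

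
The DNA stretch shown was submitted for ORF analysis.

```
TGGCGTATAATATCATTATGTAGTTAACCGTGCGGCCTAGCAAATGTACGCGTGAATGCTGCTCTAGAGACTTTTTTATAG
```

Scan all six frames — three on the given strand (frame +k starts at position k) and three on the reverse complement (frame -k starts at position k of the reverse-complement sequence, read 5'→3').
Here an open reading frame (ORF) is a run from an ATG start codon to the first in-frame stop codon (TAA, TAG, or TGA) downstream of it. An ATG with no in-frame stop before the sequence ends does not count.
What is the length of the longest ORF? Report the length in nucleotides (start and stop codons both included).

Reverse complement (5'→3'): CTATAAAAAAGTCTCTAGAGCAGCATTCACGCGTACATTTGCTAGGCCGCACGGTTAACTACATAATGATATTATACGCCA
Frame +1: TGG CGT ATA ATA TCA TTA TGT AGT TAA CCG TGC GGC CTA GCA AAT GTA CGC GTG AAT GCT GCT CTA GAG ACT TTT TTA TAG — no ATG→stop ORF.
Frame +2: GGC GTA TAA TAT CAT TAT GTA GTT AAC CGT GCG GCC TAG CAA ATG TAC GCG TGA ATG CTG CTC TAG AGA CTT TTT TAT — ATG at 44, stop TGA at 53 → 12 nt; ATG at 56, stop TAG at 65 → 12 nt.
Frame +3: GCG TAT AAT ATC ATT ATG TAG TTA ACC GTG CGG CCT AGC AAA TGT ACG CGT GAA TGC TGC TCT AGA GAC TTT TTT ATA — ATG at 18, stop TAG at 21 → 6 nt.
Frame -1: CTA TAA AAA AGT CTC TAG AGC AGC ATT CAC GCG TAC ATT TGC TAG GCC GCA CGG TTA ACT ACA TAA TGA TAT TAT ACG CCA — no ATG→stop ORF.
Frame -2: TAT AAA AAA GTC TCT AGA GCA GCA TTC ACG CGT ACA TTT GCT AGG CCG CAC GGT TAA CTA CAT AAT GAT ATT ATA CGC — no ATG→stop ORF.
Frame -3: ATA AAA AAG TCT CTA GAG CAG CAT TCA CGC GTA CAT TTG CTA GGC CGC ACG GTT AAC TAC ATA ATG ATA TTA TAC GCC — no ATG→stop ORF.
Longest: frame +2, positions 44–55, 12 nt = 4 codons = 3 aa. → 12 nucleotides.

12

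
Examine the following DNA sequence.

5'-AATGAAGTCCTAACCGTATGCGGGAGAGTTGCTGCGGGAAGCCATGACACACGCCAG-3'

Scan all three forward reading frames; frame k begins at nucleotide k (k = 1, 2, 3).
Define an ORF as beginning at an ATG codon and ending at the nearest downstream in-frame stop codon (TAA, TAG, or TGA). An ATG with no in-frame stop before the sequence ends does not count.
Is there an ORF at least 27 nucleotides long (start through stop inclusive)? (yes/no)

yes

Frame 1: AAT GAA GTC CTA ACC GTA TGC GGG AGA GTT GCT GCG GGA AGC CAT GAC ACA CGC CAG — no ATG→stop ORF.
Frame 2: ATG AAG TCC TAA CCG TAT GCG GGA GAG TTG CTG CGG GAA GCC ATG ACA CAC GCC — ATG at 2, stop TAA at 11 → 12 nt.
Frame 3: TGA AGT CCT AAC CGT ATG CGG GAG AGT TGC TGC GGG AAG CCA TGA CAC ACG CCA — ATG at 18, stop TGA at 45 → 30 nt.
Frame 3 has an ORF of 30 nucleotides (positions 18–47) ≥ 27, so yes.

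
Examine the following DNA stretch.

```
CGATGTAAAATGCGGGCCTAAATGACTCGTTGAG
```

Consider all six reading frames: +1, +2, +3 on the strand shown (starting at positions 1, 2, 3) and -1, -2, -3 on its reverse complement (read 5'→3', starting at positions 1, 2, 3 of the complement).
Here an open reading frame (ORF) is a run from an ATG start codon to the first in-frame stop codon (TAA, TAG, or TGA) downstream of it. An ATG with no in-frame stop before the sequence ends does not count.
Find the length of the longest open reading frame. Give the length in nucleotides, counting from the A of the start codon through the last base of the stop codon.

12

Reverse complement (5'→3'): CTCAACGAGTCATTTAGGCCCGCATTTTACATCG
Frame +1: CGA TGT AAA ATG CGG GCC TAA ATG ACT CGT TGA — ATG at 10, stop TAA at 19 → 12 nt; ATG at 22, stop TGA at 31 → 12 nt.
Frame +2: GAT GTA AAA TGC GGG CCT AAA TGA CTC GTT GAG — no ATG→stop ORF.
Frame +3: ATG TAA AAT GCG GGC CTA AAT GAC TCG TTG — ATG at 3, stop TAA at 6 → 6 nt.
Frame -1: CTC AAC GAG TCA TTT AGG CCC GCA TTT TAC ATC — no ATG→stop ORF.
Frame -2: TCA ACG AGT CAT TTA GGC CCG CAT TTT ACA TCG — no ATG→stop ORF.
Frame -3: CAA CGA GTC ATT TAG GCC CGC ATT TTA CAT — no ATG→stop ORF.
Longest: frame +1, positions 10–21, 12 nt = 4 codons = 3 aa. → 12 nucleotides.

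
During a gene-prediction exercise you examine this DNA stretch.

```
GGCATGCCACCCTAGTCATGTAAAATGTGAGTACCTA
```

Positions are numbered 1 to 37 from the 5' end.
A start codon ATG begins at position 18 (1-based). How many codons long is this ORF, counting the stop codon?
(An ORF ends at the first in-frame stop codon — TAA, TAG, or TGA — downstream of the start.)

Codons from position 18: ATG (18–20), TAA (21–23).
TAA is the first in-frame stop; that's 2 codons including the stop.

2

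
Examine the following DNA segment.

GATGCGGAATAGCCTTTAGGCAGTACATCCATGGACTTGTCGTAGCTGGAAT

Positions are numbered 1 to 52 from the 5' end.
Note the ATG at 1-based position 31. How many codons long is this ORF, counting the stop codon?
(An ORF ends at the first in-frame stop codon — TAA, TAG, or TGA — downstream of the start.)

Codons from position 31: ATG (31–33), GAC (34–36), TTG (37–39), TCG (40–42), TAG (43–45).
TAG is the first in-frame stop; that's 5 codons including the stop.

5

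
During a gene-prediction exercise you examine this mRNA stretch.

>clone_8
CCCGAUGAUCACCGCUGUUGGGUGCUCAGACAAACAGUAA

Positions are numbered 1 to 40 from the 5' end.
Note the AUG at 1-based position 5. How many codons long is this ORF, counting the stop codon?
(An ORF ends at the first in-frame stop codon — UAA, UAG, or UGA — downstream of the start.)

12

Codons from position 5: AUG (5–7), AUC (8–10), ACC (11–13), GCU (14–16), GUU (17–19), GGG (20–22), UGC (23–25), UCA (26–28), GAC (29–31), AAA (32–34), CAG (35–37), UAA (38–40).
UAA is the first in-frame stop; that's 12 codons including the stop.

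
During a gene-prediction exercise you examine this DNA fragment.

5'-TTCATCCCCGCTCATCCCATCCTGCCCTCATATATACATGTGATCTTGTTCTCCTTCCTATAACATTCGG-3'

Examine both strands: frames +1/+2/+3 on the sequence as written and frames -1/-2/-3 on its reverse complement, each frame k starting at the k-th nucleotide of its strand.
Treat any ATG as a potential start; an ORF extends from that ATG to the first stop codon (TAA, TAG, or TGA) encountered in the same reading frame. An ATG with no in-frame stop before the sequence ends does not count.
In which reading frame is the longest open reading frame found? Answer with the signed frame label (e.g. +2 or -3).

Reverse complement (5'→3'): CCGAATGTTATAGGAAGGAGAACAAGATCACATGTATATATGAGGGCAGGATGGGATGAGCGGGGATGAA
Frame +1: TTC ATC CCC GCT CAT CCC ATC CTG CCC TCA TAT ATA CAT GTG ATC TTG TTC TCC TTC CTA TAA CAT TCG — no ATG→stop ORF.
Frame +2: TCA TCC CCG CTC ATC CCA TCC TGC CCT CAT ATA TAC ATG TGA TCT TGT TCT CCT TCC TAT AAC ATT CGG — ATG at 38, stop TGA at 41 → 6 nt.
Frame +3: CAT CCC CGC TCA TCC CAT CCT GCC CTC ATA TAT ACA TGT GAT CTT GTT CTC CTT CCT ATA ACA TTC — no ATG→stop ORF.
Frame -1: CCG AAT GTT ATA GGA AGG AGA ACA AGA TCA CAT GTA TAT ATG AGG GCA GGA TGG GAT GAG CGG GGA TGA — ATG at 40, stop TGA at 67 → 30 nt.
Frame -2: CGA ATG TTA TAG GAA GGA GAA CAA GAT CAC ATG TAT ATA TGA GGG CAG GAT GGG ATG AGC GGG GAT GAA — ATG at 5, stop TAG at 11 → 9 nt; ATG at 32, stop TGA at 41 → 12 nt.
Frame -3: GAA TGT TAT AGG AAG GAG AAC AAG ATC ACA TGT ATA TAT GAG GGC AGG ATG GGA TGA GCG GGG ATG — ATG at 51, stop TGA at 57 → 9 nt.
Longest ORF is 30 nt in frame -1 (positions 40–69).

-1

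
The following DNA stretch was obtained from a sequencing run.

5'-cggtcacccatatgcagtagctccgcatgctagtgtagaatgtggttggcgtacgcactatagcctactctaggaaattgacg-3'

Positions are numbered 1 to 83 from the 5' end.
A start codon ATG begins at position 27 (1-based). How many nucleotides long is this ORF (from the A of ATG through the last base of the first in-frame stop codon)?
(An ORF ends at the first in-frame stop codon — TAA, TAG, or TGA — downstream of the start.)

Codons from position 27: ATG (27–29), CTA (30–32), GTG (33–35), TAG (36–38).
TAG is the first in-frame stop; ORF spans 27–38, 12 nucleotides.

12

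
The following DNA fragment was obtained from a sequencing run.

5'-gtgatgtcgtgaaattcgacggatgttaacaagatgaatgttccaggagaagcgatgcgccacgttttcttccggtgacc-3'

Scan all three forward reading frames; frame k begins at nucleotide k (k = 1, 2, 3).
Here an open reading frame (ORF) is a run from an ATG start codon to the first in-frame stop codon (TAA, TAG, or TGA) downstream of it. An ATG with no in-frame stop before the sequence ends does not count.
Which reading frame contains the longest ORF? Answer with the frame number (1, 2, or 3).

1

Frame 1: GTG ATG TCG TGA AAT TCG ACG GAT GTT AAC AAG ATG AAT GTT CCA GGA GAA GCG ATG CGC CAC GTT TTC TTC CGG TGA — ATG at 4, stop TGA at 10 → 9 nt; ATG at 34, stop TGA at 76 → 45 nt; ATG at 55, stop TGA at 76 → 24 nt.
Frame 2: TGA TGT CGT GAA ATT CGA CGG ATG TTA ACA AGA TGA ATG TTC CAG GAG AAG CGA TGC GCC ACG TTT TCT TCC GGT GAC — ATG at 23, stop TGA at 35 → 15 nt.
Frame 3: GAT GTC GTG AAA TTC GAC GGA TGT TAA CAA GAT GAA TGT TCC AGG AGA AGC GAT GCG CCA CGT TTT CTT CCG GTG ACC — no ATG→stop ORF.
Longest ORF is 45 nt in frame 1 (positions 34–78).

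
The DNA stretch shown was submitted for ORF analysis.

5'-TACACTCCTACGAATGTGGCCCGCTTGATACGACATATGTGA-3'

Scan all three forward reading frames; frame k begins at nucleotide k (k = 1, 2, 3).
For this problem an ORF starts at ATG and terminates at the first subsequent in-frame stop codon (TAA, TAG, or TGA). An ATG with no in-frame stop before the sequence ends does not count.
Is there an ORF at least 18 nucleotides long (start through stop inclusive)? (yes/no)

Frame 1: TAC ACT CCT ACG AAT GTG GCC CGC TTG ATA CGA CAT ATG TGA — ATG at 37, stop TGA at 40 → 6 nt.
Frame 2: ACA CTC CTA CGA ATG TGG CCC GCT TGA TAC GAC ATA TGT — ATG at 14, stop TGA at 26 → 15 nt.
Frame 3: CAC TCC TAC GAA TGT GGC CCG CTT GAT ACG ACA TAT GTG — no ATG→stop ORF.
Largest ORF found is 15 nucleotides < 18, so no.

no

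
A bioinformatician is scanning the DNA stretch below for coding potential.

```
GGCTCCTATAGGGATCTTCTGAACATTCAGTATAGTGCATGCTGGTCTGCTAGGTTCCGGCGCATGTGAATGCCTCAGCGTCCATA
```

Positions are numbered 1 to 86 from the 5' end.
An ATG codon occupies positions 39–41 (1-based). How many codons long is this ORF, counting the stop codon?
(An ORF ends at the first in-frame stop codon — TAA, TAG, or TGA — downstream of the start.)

5

Codons from position 39: ATG (39–41), CTG (42–44), GTC (45–47), TGC (48–50), TAG (51–53).
TAG is the first in-frame stop; that's 5 codons including the stop.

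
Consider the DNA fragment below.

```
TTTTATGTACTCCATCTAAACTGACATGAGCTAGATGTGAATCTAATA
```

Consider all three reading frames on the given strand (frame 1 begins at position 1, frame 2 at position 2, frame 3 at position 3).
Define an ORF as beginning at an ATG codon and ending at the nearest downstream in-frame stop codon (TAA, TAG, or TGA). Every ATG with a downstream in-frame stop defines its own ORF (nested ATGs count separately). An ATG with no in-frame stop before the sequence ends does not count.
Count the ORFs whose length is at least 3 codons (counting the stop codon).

Frame 1: TTT TAT GTA CTC CAT CTA AAC TGA CAT GAG CTA GAT GTG AAT CTA ATA — no ATG→stop ORF.
Frame 2: TTT ATG TAC TCC ATC TAA ACT GAC ATG AGC TAG ATG TGA ATC TAA — ATG at 5, stop TAA at 17 → 15 nt; ATG at 26, stop TAG at 32 → 9 nt; ATG at 35, stop TGA at 38 → 6 nt.
Frame 3: TTA TGT ACT CCA TCT AAA CTG ACA TGA GCT AGA TGT GAA TCT AAT — no ATG→stop ORF.
ORFs ≥ 3 codons: frame 2 5–19 (5 codons), frame 2 26–34 (3 codons). Count = 2.

2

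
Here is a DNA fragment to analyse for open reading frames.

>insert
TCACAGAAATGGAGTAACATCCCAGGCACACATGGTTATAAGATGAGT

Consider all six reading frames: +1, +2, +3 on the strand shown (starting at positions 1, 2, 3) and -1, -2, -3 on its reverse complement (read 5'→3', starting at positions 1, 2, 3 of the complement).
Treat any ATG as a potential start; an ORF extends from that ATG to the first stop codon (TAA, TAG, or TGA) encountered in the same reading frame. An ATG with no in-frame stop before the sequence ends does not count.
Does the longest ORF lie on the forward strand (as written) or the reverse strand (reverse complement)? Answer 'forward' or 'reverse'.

reverse

Reverse complement (5'→3'): ACTCATCTTATAACCATGTGTGCCTGGGATGTTACTCCATTTCTGTGA
Frame +1: TCA CAG AAA TGG AGT AAC ATC CCA GGC ACA CAT GGT TAT AAG ATG AGT — no ATG→stop ORF.
Frame +2: CAC AGA AAT GGA GTA ACA TCC CAG GCA CAC ATG GTT ATA AGA TGA — ATG at 32, stop TGA at 44 → 15 nt.
Frame +3: ACA GAA ATG GAG TAA CAT CCC AGG CAC ACA TGG TTA TAA GAT GAG — ATG at 9, stop TAA at 15 → 9 nt.
Frame -1: ACT CAT CTT ATA ACC ATG TGT GCC TGG GAT GTT ACT CCA TTT CTG TGA — ATG at 16, stop TGA at 46 → 33 nt.
Frame -2: CTC ATC TTA TAA CCA TGT GTG CCT GGG ATG TTA CTC CAT TTC TGT — no ATG→stop ORF.
Frame -3: TCA TCT TAT AAC CAT GTG TGC CTG GGA TGT TAC TCC ATT TCT GTG — no ATG→stop ORF.
Forward-strand max 15 nt; reverse-strand max 33 nt. The reverse strand has the longer ORF.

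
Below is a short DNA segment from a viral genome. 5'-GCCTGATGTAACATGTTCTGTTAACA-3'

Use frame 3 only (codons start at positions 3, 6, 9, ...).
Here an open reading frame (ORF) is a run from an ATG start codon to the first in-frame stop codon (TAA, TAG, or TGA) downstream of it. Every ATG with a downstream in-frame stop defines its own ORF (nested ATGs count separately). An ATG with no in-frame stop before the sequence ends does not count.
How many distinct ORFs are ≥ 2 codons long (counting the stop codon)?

Frame 3: CTG ATG TAA CAT GTT CTG TTA ACA — ATG at 6, stop TAA at 9 → 6 nt.
ORFs ≥ 2 codons: frame 3 6–11 (2 codons). Count = 1.

1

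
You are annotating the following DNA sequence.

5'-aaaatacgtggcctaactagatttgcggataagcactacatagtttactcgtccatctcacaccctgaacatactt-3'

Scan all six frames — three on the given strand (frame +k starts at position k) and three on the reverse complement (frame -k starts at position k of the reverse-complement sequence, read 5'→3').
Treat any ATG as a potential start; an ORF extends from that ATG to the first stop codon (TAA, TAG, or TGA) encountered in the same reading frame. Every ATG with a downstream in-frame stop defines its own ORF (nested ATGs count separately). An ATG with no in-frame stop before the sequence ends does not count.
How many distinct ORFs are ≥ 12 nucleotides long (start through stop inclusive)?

2

Reverse complement (5'→3'): AAGTATGTTCAGGGTGTGAGATGGACGAGTAAACTATGTAGTGCTTATCCGCAAATCTAGTTAGGCCACGTATTTT
Frame +1: AAA ATA CGT GGC CTA ACT AGA TTT GCG GAT AAG CAC TAC ATA GTT TAC TCG TCC ATC TCA CAC CCT GAA CAT ACT — no ATG→stop ORF.
Frame +2: AAA TAC GTG GCC TAA CTA GAT TTG CGG ATA AGC ACT ACA TAG TTT ACT CGT CCA TCT CAC ACC CTG AAC ATA CTT — no ATG→stop ORF.
Frame +3: AAT ACG TGG CCT AAC TAG ATT TGC GGA TAA GCA CTA CAT AGT TTA CTC GTC CAT CTC ACA CCC TGA ACA TAC — no ATG→stop ORF.
Frame -1: AAG TAT GTT CAG GGT GTG AGA TGG ACG AGT AAA CTA TGT AGT GCT TAT CCG CAA ATC TAG TTA GGC CAC GTA TTT — no ATG→stop ORF.
Frame -2: AGT ATG TTC AGG GTG TGA GAT GGA CGA GTA AAC TAT GTA GTG CTT ATC CGC AAA TCT AGT TAG GCC ACG TAT TTT — ATG at 5, stop TGA at 17 → 15 nt.
Frame -3: GTA TGT TCA GGG TGT GAG ATG GAC GAG TAA ACT ATG TAG TGC TTA TCC GCA AAT CTA GTT AGG CCA CGT ATT — ATG at 21, stop TAA at 30 → 12 nt; ATG at 36, stop TAG at 39 → 6 nt.
ORFs ≥ 12 nucleotides: frame -2 5–19 (15 nucleotides), frame -3 21–32 (12 nucleotides). Count = 2.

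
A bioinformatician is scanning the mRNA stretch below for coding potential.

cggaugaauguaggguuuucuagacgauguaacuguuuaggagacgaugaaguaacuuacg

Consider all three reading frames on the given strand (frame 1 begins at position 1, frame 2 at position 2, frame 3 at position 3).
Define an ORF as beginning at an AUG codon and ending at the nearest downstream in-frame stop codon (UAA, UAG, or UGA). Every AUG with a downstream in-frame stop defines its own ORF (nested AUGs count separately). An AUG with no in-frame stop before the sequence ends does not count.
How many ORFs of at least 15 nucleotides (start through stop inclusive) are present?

0

Frame 1: CGG AUG AAU GUA GGG UUU UCU AGA CGA UGU AAC UGU UUA GGA GAC GAU GAA GUA ACU UAC — no AUG→stop ORF.
Frame 2: GGA UGA AUG UAG GGU UUU CUA GAC GAU GUA ACU GUU UAG GAG ACG AUG AAG UAA CUU ACG — AUG at 8, stop UAG at 11 → 6 nt; AUG at 47, stop UAA at 53 → 9 nt.
Frame 3: GAU GAA UGU AGG GUU UUC UAG ACG AUG UAA CUG UUU AGG AGA CGA UGA AGU AAC UUA — AUG at 27, stop UAA at 30 → 6 nt.
No ORF reaches 15 nucleotides. Count = 0.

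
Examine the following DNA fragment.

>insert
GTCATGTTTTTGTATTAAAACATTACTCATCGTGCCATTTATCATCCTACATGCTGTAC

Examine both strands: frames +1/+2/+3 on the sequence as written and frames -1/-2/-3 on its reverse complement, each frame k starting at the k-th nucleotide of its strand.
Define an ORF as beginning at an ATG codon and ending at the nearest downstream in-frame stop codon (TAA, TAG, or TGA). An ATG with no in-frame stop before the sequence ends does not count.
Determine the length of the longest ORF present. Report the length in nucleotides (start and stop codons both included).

Reverse complement (5'→3'): GTACAGCATGTAGGATGATAAATGGCACGATGAGTAATGTTTTAATACAAAAACATGAC
Frame +1: GTC ATG TTT TTG TAT TAA AAC ATT ACT CAT CGT GCC ATT TAT CAT CCT ACA TGC TGT — ATG at 4, stop TAA at 16 → 15 nt.
Frame +2: TCA TGT TTT TGT ATT AAA ACA TTA CTC ATC GTG CCA TTT ATC ATC CTA CAT GCT GTA — no ATG→stop ORF.
Frame +3: CAT GTT TTT GTA TTA AAA CAT TAC TCA TCG TGC CAT TTA TCA TCC TAC ATG CTG TAC — no ATG→stop ORF.
Frame -1: GTA CAG CAT GTA GGA TGA TAA ATG GCA CGA TGA GTA ATG TTT TAA TAC AAA AAC ATG — ATG at 22, stop TGA at 31 → 12 nt; ATG at 37, stop TAA at 43 → 9 nt.
Frame -2: TAC AGC ATG TAG GAT GAT AAA TGG CAC GAT GAG TAA TGT TTT AAT ACA AAA ACA TGA — ATG at 8, stop TAG at 11 → 6 nt.
Frame -3: ACA GCA TGT AGG ATG ATA AAT GGC ACG ATG AGT AAT GTT TTA ATA CAA AAA CAT GAC — no ATG→stop ORF.
Longest: frame +1, positions 4–18, 15 nt = 5 codons = 4 aa. → 15 nucleotides.

15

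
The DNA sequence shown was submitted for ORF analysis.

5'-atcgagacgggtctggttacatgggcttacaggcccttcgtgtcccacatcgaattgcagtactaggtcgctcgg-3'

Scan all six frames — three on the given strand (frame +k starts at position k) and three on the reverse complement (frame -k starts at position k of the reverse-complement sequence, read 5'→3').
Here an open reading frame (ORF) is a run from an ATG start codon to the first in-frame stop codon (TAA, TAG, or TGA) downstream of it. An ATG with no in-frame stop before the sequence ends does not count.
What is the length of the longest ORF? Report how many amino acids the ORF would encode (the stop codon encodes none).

7

Reverse complement (5'→3'): CCGAGCGACCTAGTACTGCAATTCGATGTGGGACACGAAGGGCCTGTAAGCCCATGTAACCAGACCCGTCTCGAT
Frame +1: ATC GAG ACG GGT CTG GTT ACA TGG GCT TAC AGG CCC TTC GTG TCC CAC ATC GAA TTG CAG TAC TAG GTC GCT CGG — no ATG→stop ORF.
Frame +2: TCG AGA CGG GTC TGG TTA CAT GGG CTT ACA GGC CCT TCG TGT CCC ACA TCG AAT TGC AGT ACT AGG TCG CTC — no ATG→stop ORF.
Frame +3: CGA GAC GGG TCT GGT TAC ATG GGC TTA CAG GCC CTT CGT GTC CCA CAT CGA ATT GCA GTA CTA GGT CGC TCG — no ATG→stop ORF.
Frame -1: CCG AGC GAC CTA GTA CTG CAA TTC GAT GTG GGA CAC GAA GGG CCT GTA AGC CCA TGT AAC CAG ACC CGT CTC GAT — no ATG→stop ORF.
Frame -2: CGA GCG ACC TAG TAC TGC AAT TCG ATG TGG GAC ACG AAG GGC CTG TAA GCC CAT GTA ACC AGA CCC GTC TCG — ATG at 26, stop TAA at 47 → 24 nt.
Frame -3: GAG CGA CCT AGT ACT GCA ATT CGA TGT GGG ACA CGA AGG GCC TGT AAG CCC ATG TAA CCA GAC CCG TCT CGA — ATG at 54, stop TAA at 57 → 6 nt.
Longest: frame -2, positions 26–49, 24 nt = 8 codons = 7 aa. → 7 amino acids.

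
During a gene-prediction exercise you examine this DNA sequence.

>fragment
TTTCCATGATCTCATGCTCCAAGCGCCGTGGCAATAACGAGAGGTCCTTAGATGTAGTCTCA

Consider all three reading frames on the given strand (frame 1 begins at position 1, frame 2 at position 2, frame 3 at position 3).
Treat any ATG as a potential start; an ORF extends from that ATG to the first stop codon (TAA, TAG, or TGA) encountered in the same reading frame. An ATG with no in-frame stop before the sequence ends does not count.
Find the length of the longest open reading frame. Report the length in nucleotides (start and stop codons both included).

24

Frame 1: TTT CCA TGA TCT CAT GCT CCA AGC GCC GTG GCA ATA ACG AGA GGT CCT TAG ATG TAG TCT — ATG at 52, stop TAG at 55 → 6 nt.
Frame 2: TTC CAT GAT CTC ATG CTC CAA GCG CCG TGG CAA TAA CGA GAG GTC CTT AGA TGT AGT CTC — ATG at 14, stop TAA at 35 → 24 nt.
Frame 3: TCC ATG ATC TCA TGC TCC AAG CGC CGT GGC AAT AAC GAG AGG TCC TTA GAT GTA GTC TCA — no ATG→stop ORF.
Longest: frame 2, positions 14–37, 24 nt = 8 codons = 7 aa. → 24 nucleotides.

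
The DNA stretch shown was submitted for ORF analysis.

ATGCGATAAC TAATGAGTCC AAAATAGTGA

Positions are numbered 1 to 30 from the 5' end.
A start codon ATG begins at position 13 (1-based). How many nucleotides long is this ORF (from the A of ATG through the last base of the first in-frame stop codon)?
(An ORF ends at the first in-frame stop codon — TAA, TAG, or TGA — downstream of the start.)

15

Codons from position 13: ATG (13–15), AGT (16–18), CCA (19–21), AAA (22–24), TAG (25–27).
TAG is the first in-frame stop; ORF spans 13–27, 15 nucleotides.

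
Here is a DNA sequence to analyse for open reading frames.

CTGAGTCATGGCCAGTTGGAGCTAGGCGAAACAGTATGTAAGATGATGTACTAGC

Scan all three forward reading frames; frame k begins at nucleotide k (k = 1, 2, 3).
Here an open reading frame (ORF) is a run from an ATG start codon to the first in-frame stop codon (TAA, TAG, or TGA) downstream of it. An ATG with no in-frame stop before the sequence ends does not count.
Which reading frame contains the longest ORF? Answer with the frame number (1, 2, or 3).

Frame 1: CTG AGT CAT GGC CAG TTG GAG CTA GGC GAA ACA GTA TGT AAG ATG ATG TAC TAG — ATG at 43, stop TAG at 52 → 12 nt; ATG at 46, stop TAG at 52 → 9 nt.
Frame 2: TGA GTC ATG GCC AGT TGG AGC TAG GCG AAA CAG TAT GTA AGA TGA TGT ACT AGC — ATG at 8, stop TAG at 23 → 18 nt.
Frame 3: GAG TCA TGG CCA GTT GGA GCT AGG CGA AAC AGT ATG TAA GAT GAT GTA CTA — ATG at 36, stop TAA at 39 → 6 nt.
Longest ORF is 18 nt in frame 2 (positions 8–25).

2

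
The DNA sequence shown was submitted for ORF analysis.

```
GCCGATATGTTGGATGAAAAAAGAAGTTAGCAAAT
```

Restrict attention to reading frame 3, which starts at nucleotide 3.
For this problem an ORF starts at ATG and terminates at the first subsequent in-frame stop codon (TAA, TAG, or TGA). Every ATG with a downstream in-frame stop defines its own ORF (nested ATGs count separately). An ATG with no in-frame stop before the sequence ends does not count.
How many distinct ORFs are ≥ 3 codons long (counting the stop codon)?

0

Frame 3: CGA TAT GTT GGA TGA AAA AAG AAG TTA GCA AAT — no ATG→stop ORF.
No ORF reaches 3 codons. Count = 0.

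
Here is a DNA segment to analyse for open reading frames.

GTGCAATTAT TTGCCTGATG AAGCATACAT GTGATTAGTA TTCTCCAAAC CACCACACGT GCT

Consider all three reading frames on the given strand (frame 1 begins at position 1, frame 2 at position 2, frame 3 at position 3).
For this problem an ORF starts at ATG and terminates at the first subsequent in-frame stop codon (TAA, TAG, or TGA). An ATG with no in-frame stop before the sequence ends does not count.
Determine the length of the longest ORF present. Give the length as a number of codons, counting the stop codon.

7

Frame 1: GTG CAA TTA TTT GCC TGA TGA AGC ATA CAT GTG ATT AGT ATT CTC CAA ACC ACC ACA CGT GCT — no ATG→stop ORF.
Frame 2: TGC AAT TAT TTG CCT GAT GAA GCA TAC ATG TGA TTA GTA TTC TCC AAA CCA CCA CAC GTG — ATG at 29, stop TGA at 32 → 6 nt.
Frame 3: GCA ATT ATT TGC CTG ATG AAG CAT ACA TGT GAT TAG TAT TCT CCA AAC CAC CAC ACG TGC — ATG at 18, stop TAG at 36 → 21 nt.
Longest: frame 3, positions 18–38, 21 nt = 7 codons = 6 aa. → 7 codons.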